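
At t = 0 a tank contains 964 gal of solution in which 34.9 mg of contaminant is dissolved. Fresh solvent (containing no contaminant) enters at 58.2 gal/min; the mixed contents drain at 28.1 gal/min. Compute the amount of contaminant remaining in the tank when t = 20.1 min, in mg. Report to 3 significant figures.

22.1 mg

Total volume: dV/dt = Q_in − Q_out = 30.100 gal/min, so V(t) = 964 + 30.100 t and V(20.1) = 1569.0 gal.
Solute balance: dm/dt = 0 − Q_out C = −Q_out m/V(t).
Separate: dm/m = −Q_out dt/V(t) ⇒ ln(m/m₀) = −(Q_out/(Q_in−Q_out)) ln(V/V₀).
m = m₀ (V₀/V)^(Q_out/(Q_in−Q_out)) = 34.9 × (964/1569.0)^(0.93355) = 22.148 mg.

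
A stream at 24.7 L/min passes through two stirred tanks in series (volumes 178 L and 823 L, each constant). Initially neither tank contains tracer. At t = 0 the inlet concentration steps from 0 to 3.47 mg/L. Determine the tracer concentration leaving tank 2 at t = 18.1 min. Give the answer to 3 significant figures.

0.976 mg/L

Each tank obeys Vᵢ dCᵢ/dt = Q(Cᵢ₋₁ − Cᵢ), so τᵢ = Vᵢ/Q.
τ₁ = 178/24.7 = 7.2065 min; τ₂ = 823/24.7 = 33.320 min.
Solving the cascade with C₁(0)=C₂(0)=0 gives C₂(t) = C_in[1 − (τ₁ e^(−t/τ₁) − τ₂ e^(−t/τ₂))/(τ₁ − τ₂)].
At t = 18.1: e^(−t/τ₁) = 0.081136, e^(−t/τ₂) = 0.58087.
C₂ = 3.47·[1 − (7.2065·0.081136 − 33.320·0.58087)/(-26.113)] = 3.47·0.28121 = 0.97581 mg/L.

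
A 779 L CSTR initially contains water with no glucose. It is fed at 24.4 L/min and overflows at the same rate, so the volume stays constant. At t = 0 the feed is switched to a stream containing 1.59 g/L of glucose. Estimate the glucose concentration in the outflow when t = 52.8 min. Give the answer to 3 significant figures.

1.29 g/L

Mass balance on the solute (V constant): V dC/dt = Q(C_in − C).
Time constant τ = V/Q = 779/24.4 = 31.926 min.
Solution: C(t) = C_in + (C₀ − C_in) e^(−t/τ).
C(52.8) = 1.59 + (0 − 1.59)·e^(−52.8/31.926) = 1.59 + (-1.5900)·0.19132 = 1.2858 g/L.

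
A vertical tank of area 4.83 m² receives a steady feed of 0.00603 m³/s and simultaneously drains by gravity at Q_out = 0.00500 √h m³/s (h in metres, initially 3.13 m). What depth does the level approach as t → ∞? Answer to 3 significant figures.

1.45 m

A dh/dt = Q_in − 0.00500 √h. Steady state requires inflow = outflow:
Q_in = 0.00500 √h_ss ⇒ √h_ss = 0.00603/0.00500 = 1.2060.
h_ss = 1.2060² = 1.4544 m. (Since h₀ = 3.13 m > h_ss, the level will fall toward this value.)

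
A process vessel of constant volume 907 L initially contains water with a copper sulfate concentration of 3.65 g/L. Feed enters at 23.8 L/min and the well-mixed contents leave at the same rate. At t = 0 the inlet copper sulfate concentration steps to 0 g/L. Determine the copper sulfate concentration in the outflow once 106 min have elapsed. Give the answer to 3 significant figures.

Species balance on the tank: V dC/dt = Q(C_in − C).
So dC/dt = (C_in − C)/τ with τ = V/Q = 907/23.8 = 38.109 min.
C approaches C_in exponentially: C(t) = C_in + (C₀ − C_in) e^(−t/τ).
C(106) = 0 + (3.65 − 0)·e^(−106/38.109) = 0 + (3.6500)·0.061947 = 0.22611 g/L.

0.226 g/L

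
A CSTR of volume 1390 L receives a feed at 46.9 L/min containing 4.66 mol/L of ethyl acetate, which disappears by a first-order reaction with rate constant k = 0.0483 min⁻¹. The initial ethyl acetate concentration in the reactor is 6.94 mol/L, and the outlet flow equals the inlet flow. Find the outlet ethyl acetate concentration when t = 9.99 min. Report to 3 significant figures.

Species balance: V dC/dt = Q C_in − Q C − k V C.
dC/dt = (Q/V) C_in − (Q/V + k) C; effective rate a = Q/V + k = 0.033741 + 0.0483 = 0.082041 min⁻¹.
C_ss = Q C_in/(Q + kV) = 1.9165 mol/L; C(t) = C_ss + (C₀ − C_ss) e^(−a t).
C(9.99) = 1.9165 + (5.0235)·e^(−0.082041·9.99) = 1.9165 + (5.0235)·0.44061 = 4.1299 mol/L.

4.13 mol/L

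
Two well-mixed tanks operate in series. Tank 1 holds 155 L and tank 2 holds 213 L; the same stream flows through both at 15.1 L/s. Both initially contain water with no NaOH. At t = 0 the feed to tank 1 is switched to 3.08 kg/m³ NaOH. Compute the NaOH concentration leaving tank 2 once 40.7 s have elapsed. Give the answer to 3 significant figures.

2.60 kg/m³

Species balance on tank i: dCᵢ/dt = (Cᵢ₋₁ − Cᵢ)/τᵢ with τᵢ = Vᵢ/Q.
τ₁ = 155/15.1 = 10.265 s; τ₂ = 213/15.1 = 14.106 s.
Solving the cascade with C₁(0)=C₂(0)=0 gives C₂(t) = C_in[1 − (τ₁ e^(−t/τ₁) − τ₂ e^(−t/τ₂))/(τ₁ − τ₂)].
At t = 40.7: e^(−t/τ₁) = 0.018969, e^(−t/τ₂) = 0.055838.
C₂ = 3.08·[1 − (10.265·0.018969 − 14.106·0.055838)/(-3.8411)] = 3.08·0.84563 = 2.6045 kg/m³.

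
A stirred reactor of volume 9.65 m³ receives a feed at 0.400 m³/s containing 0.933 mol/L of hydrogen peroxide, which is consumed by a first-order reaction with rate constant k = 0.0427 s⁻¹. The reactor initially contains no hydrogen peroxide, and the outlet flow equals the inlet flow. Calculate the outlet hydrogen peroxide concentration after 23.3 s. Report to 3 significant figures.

Accumulation = in − out − consumed: V dC/dt = Q C_in − Q C − k V C.
dC/dt = (Q/V) C_in − (Q/V + k) C; effective rate a = Q/V + k = 0.041451 + 0.0427 = 0.084151 s⁻¹.
C_ss = Q C_in/(Q + kV) = 0.45957 mol/L; C(t) = C_ss + (C₀ − C_ss) e^(−a t).
C(23.3) = 0.45957 + (-0.45957)·e^(−0.084151·23.3) = 0.45957 + (-0.45957)·0.14076 = 0.39489 mol/L.

0.395 mol/L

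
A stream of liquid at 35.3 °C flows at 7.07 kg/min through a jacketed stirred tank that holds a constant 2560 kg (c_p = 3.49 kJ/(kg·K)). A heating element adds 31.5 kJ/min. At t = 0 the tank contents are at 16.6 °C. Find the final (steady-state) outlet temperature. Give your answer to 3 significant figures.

Heat balance on the well-mixed liquid: M c_p dT/dt = ṁ c_p (T_in − T) + 31.5.
At steady state dT/dt = 0 ⇒ T_ss = T_in + Q̇/(ṁ c_p) = 35.3 + 31.5/(7.07·3.49) = 36.577 °C.

36.6 °C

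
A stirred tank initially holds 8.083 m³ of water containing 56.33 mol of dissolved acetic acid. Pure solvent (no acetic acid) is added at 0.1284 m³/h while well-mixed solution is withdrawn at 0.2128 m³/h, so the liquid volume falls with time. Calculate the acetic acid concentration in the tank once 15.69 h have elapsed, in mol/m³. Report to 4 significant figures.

5.308 mol/m³

Total volume: dV/dt = Q_in − Q_out = -0.0844000 m³/h, so V(t) = 8.083 − 0.0844000 t and V(15.69) = 6.75876 m³.
Solute balance: dm/dt = 0 − Q_out C = −Q_out m/V(t).
Separate: dm/m = −Q_out dt/V(t) ⇒ ln(m/m₀) = −(Q_out/(Q_in−Q_out)) ln(V/V₀).
m = m₀ (V₀/V)^(Q_out/(Q_in−Q_out)) = 56.33 × (8.083/6.75876)^(-2.52133) = 35.8773 mol.
C = m/V = 35.8773/6.75876 = 5.30826 mol/m³.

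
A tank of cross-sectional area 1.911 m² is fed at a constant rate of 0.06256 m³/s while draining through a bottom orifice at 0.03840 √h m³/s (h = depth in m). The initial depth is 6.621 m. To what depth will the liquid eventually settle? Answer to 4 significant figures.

2.654 m

Volume balance on the tank: A dh/dt = Q_in − 0.03840 √h. At steady state dh/dt = 0:
Q_in = 0.03840 √h_ss ⇒ √h_ss = 0.06256/0.03840 = 1.62917.
h_ss = 1.62917² = 2.65418 m. (Since h₀ = 6.621 m > h_ss, the level will fall toward this value.)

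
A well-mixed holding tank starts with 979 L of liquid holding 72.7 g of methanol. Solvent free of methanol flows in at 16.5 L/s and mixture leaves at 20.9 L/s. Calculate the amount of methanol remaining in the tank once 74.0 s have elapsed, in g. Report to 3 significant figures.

Let m(t) be the amount of methanol. Volume: V(t) = V₀ + (Q_in − Q_out) t = 979 − 4.4000 t; V(74.0) = 653.40 L.
No methanol enters, so dm/dt = −Q_out · (m/V).
Separate: dm/m = −Q_out dt/V(t) ⇒ ln(m/m₀) = −(Q_out/(Q_in−Q_out)) ln(V/V₀).
m = m₀ (V₀/V)^(Q_out/(Q_in−Q_out)) = 72.7 × (979/653.40)^(-4.7500) = 10.652 g.

10.7 g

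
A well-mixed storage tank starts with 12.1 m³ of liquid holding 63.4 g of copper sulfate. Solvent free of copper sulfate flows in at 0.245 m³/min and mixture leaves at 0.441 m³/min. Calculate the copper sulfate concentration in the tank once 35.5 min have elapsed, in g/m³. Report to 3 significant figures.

Let m(t) be the amount of copper sulfate. Volume: V(t) = V₀ + (Q_in − Q_out) t = 12.1 − 0.19600 t; V(35.5) = 5.1420 m³.
Species balance (pure solvent in): dm/dt = −Q_out · m/V(t).
dm/m = −Q_out dt/(V₀ − 0.19600 t); integrating gives ln(m/m₀) = −(Q_out/(Q_in−Q_out)) ln(V/V₀).
m = m₀ (V₀/V)^(Q_out/(Q_in−Q_out)) = 63.4 × (12.1/5.1420)^(-2.2500) = 9.2442 g.
C = m/V = 9.2442/5.1420 = 1.7978 g/m³.

1.80 g/m³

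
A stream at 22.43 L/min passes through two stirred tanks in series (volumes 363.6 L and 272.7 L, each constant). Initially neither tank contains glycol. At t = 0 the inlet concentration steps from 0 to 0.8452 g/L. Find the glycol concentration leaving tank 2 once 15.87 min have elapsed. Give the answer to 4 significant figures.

Each tank obeys Vᵢ dCᵢ/dt = Q(Cᵢ₋₁ − Cᵢ), so τᵢ = Vᵢ/Q.
τ₁ = 363.6/22.43 = 16.2104 min; τ₂ = 272.7/22.43 = 12.1578 min.
Solving the cascade with C₁(0)=C₂(0)=0 gives C₂(t) = C_in[1 − (τ₁ e^(−t/τ₁) − τ₂ e^(−t/τ₂))/(τ₁ − τ₂)].
At t = 15.87: e^(−t/τ₁) = 0.375687, e^(−t/τ₂) = 0.271082.
C₂ = 0.8452·[1 − (16.2104·0.375687 − 12.1578·0.271082)/(4.05261)] = 0.8452·0.310500 = 0.262434 g/L.

0.2624 g/L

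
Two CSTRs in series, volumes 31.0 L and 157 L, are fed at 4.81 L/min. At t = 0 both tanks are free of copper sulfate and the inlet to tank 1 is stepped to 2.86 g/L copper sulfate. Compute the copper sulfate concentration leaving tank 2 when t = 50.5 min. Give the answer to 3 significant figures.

Species balance on tank i: dCᵢ/dt = (Cᵢ₋₁ − Cᵢ)/τᵢ with τᵢ = Vᵢ/Q.
τ₁ = 31.0/4.81 = 6.4449 min; τ₂ = 157/4.81 = 32.640 min.
Solving the cascade with C₁(0)=C₂(0)=0 gives C₂(t) = C_in[1 − (τ₁ e^(−t/τ₁) − τ₂ e^(−t/τ₂))/(τ₁ − τ₂)].
At t = 50.5: e^(−t/τ₁) = 0.00039539, e^(−t/τ₂) = 0.21285.
C₂ = 2.86·[1 − (6.4449·0.00039539 − 32.640·0.21285)/(-26.195)] = 2.86·0.73488 = 2.1018 g/L.

2.10 g/L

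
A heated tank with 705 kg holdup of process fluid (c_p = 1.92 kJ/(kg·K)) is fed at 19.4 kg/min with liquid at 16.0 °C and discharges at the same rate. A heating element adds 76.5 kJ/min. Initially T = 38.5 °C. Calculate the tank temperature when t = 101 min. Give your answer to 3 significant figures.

19.3 °C

M c_p dT/dt = ṁ c_p (T_in − T) + Q̇.
τ = M/ṁ = 36.340 min; T_ss = T_in + Q̇/(ṁ c_p) = 16.0 + 76.5/(19.4·1.92) = 18.054 °C.
This is linear first-order; T(t) = T_ss + (T₀ − T_ss) e^(−t/τ).
T(101) = 18.054 + (20.446)·e^(−101/36.340) = 18.054 + (20.446)·0.062083 = 19.323 °C.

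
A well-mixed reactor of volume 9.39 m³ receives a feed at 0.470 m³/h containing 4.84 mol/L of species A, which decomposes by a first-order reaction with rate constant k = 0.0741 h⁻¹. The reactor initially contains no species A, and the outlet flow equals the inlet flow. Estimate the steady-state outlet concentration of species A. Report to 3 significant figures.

Accumulation = in − out − consumed: V dC/dt = Q C_in − Q C − k V C.
At steady state: 0 = Q C_in − (Q + kV) C_ss, so C_ss = Q C_in/(Q + kV).
C_ss = 0.470·4.84/(0.470 + 0.0741·9.39) = 2.2748/1.1658 = 1.9513 mol/L.

1.95 mol/L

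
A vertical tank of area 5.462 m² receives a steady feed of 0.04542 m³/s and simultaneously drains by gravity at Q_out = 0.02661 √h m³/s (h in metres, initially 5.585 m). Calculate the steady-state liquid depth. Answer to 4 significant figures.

Level balance: A dh/dt = 0.04542 − 0.02661 √h. Setting dh/dt = 0:
Q_in = 0.02661 √h_ss ⇒ √h_ss = 0.04542/0.02661 = 1.70688.
h_ss = 1.70688² = 2.91343 m. (Since h₀ = 5.585 m > h_ss, the level will fall toward this value.)

2.913 m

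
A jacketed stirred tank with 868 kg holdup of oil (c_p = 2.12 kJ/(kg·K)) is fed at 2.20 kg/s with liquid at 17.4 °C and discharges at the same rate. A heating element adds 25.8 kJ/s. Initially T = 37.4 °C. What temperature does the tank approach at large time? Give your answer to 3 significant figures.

Heat balance on the well-mixed liquid: M c_p dT/dt = ṁ c_p (T_in − T) + 25.8.
At steady state dT/dt = 0 ⇒ T_ss = T_in + Q̇/(ṁ c_p) = 17.4 + 25.8/(2.20·2.12) = 22.932 °C.

22.9 °C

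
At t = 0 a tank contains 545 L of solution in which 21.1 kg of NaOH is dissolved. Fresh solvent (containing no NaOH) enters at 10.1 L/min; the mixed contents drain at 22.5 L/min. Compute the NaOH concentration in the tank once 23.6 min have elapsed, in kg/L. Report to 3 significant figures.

Total volume: dV/dt = Q_in − Q_out = -12.400 L/min, so V(t) = 545 − 12.400 t and V(23.6) = 252.36 L.
Species balance (pure solvent in): dm/dt = −Q_out · m/V(t).
dm/m = −Q_out dt/(V₀ − 12.400 t); integrating gives ln(m/m₀) = −(Q_out/(Q_in−Q_out)) ln(V/V₀).
m = m₀ (V₀/V)^(Q_out/(Q_in−Q_out)) = 21.1 × (545/252.36)^(-1.8145) = 5.2186 kg.
C = m/V = 5.2186/252.36 = 0.020679 kg/L.

0.0207 kg/L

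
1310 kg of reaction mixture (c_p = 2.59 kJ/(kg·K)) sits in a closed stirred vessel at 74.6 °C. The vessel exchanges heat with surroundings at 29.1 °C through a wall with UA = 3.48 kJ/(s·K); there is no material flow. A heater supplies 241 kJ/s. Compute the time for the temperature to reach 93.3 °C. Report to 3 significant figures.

1510 s

Lumped-capacitance energy balance: M c_p dT/dt = UA(T_amb − T) + Q̇.
τ = M c_p/UA = 974.97 s; T_ss = T_amb + Q̇/UA = 29.1 + 241/3.48 = 98.353 °C.
T(t) = T_ss + (T₀ − T_ss)e^(−t/τ); set T = 93.3:
t = −τ ln[(T − T_ss)/(T₀ − T_ss)] = −974.97 · ln(0.21273) = 1509.0 s.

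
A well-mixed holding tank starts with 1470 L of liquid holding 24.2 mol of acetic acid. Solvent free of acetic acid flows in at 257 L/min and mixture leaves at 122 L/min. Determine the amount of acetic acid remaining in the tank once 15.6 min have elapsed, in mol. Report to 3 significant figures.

10.8 mol

Total volume: dV/dt = Q_in − Q_out = 135.00 L/min, so V(t) = 1470 + 135.00 t and V(15.6) = 3576.0 L.
No acetic acid enters, so dm/dt = −Q_out · (m/V).
dm/m = −Q_out dt/(V₀ + 135.00 t); integrating gives ln(m/m₀) = −(Q_out/(Q_in−Q_out)) ln(V/V₀).
m = m₀ (V₀/V)^(Q_out/(Q_in−Q_out)) = 24.2 × (1470/3576.0)^(0.90370) = 10.837 mol.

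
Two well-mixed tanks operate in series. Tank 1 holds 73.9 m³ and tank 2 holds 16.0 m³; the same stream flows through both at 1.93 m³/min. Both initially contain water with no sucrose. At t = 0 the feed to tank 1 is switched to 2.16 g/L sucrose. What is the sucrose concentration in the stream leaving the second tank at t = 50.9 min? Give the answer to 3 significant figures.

1.43 g/L

Species balance on tank i: dCᵢ/dt = (Cᵢ₋₁ − Cᵢ)/τᵢ with τᵢ = Vᵢ/Q.
τ₁ = 73.9/1.93 = 38.290 min; τ₂ = 16.0/1.93 = 8.2902 min.
Solving the cascade with C₁(0)=C₂(0)=0 gives C₂(t) = C_in[1 − (τ₁ e^(−t/τ₁) − τ₂ e^(−t/τ₂))/(τ₁ − τ₂)].
At t = 50.9: e^(−t/τ₁) = 0.26466, e^(−t/τ₂) = 0.0021553.
C₂ = 2.16·[1 − (38.290·0.26466 − 8.2902·0.0021553)/(30.000)] = 2.16·0.66280 = 1.4317 g/L.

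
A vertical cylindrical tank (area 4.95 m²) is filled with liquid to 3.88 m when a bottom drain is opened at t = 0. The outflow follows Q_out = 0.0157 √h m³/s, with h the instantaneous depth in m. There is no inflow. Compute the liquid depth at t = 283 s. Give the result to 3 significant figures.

A dh/dt = −Q_out = −0.0157 √h.
Separate and integrate: 2(√h − √h₀) = −(0.0157/A) t.
√h = √3.88 − 0.0157·283/(2·4.95) = 1.9698 − 0.44880 = 1.5210.
h = 1.5210² = 2.3134 m.

2.31 m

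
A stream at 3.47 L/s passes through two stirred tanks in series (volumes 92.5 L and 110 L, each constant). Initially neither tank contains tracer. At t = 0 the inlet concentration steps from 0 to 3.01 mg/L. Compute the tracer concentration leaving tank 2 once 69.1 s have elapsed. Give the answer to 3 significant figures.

Each tank obeys Vᵢ dCᵢ/dt = Q(Cᵢ₋₁ − Cᵢ), so τᵢ = Vᵢ/Q.
τ₁ = 92.5/3.47 = 26.657 s; τ₂ = 110/3.47 = 31.700 s.
Tank 1: C₁ = C_in(1 − e^(−t/τ₁)). Tank 2 (τ₁ ≠ τ₂): C₂ = C_in[1 − (τ₁ e^(−t/τ₁) − τ₂ e^(−t/τ₂))/(τ₁ − τ₂)].
At t = 69.1: e^(−t/τ₁) = 0.074856, e^(−t/τ₂) = 0.11307.
C₂ = 3.01·[1 − (26.657·0.074856 − 31.700·0.11307)/(-5.0432)] = 3.01·0.68497 = 2.0618 mg/L.

2.06 mg/L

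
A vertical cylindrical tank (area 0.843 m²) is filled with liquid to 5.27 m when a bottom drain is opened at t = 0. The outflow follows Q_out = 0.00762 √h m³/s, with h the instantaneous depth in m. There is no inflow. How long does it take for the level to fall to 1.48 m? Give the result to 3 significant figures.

239 s

Volume balance on the tank: A dh/dt = −0.00762 √h.
∫ h^(−1/2) dh = −(0.00762/A) ∫ dt, giving 2√h = 2√h₀ − (0.00762/A) t.
t = 2A(√h₀ − √h)/0.00762 = 2·0.843·(√5.27 − √1.48)/0.00762
  = 1.6860 × (2.2956 − 1.2166) / 0.00762 = 238.76 s.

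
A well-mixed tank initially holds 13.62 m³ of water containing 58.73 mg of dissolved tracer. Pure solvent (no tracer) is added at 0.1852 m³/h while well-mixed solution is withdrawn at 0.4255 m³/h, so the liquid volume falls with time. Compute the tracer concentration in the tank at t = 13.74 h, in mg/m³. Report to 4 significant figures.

Total volume: dV/dt = Q_in − Q_out = -0.240300 m³/h, so V(t) = 13.62 − 0.240300 t and V(13.74) = 10.3183 m³.
Species balance (pure solvent in): dm/dt = −Q_out · m/V(t).
dm/m = −Q_out dt/(V₀ − 0.240300 t); integrating gives ln(m/m₀) = −(Q_out/(Q_in−Q_out)) ln(V/V₀).
m = m₀ (V₀/V)^(Q_out/(Q_in−Q_out)) = 58.73 × (13.62/10.3183)^(-1.77070) = 35.9225 mg.
C = m/V = 35.9225/10.3183 = 3.48144 mg/m³.

3.481 mg/m³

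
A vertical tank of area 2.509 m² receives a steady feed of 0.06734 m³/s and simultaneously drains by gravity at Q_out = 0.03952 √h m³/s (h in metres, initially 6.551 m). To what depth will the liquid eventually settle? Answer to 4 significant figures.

A dh/dt = Q_in − 0.03952 √h. Steady state requires inflow = outflow:
Q_in = 0.03952 √h_ss ⇒ √h_ss = 0.06734/0.03952 = 1.70395.
h_ss = 1.70395² = 2.90344 m. (Since h₀ = 6.551 m > h_ss, the level will fall toward this value.)

2.903 m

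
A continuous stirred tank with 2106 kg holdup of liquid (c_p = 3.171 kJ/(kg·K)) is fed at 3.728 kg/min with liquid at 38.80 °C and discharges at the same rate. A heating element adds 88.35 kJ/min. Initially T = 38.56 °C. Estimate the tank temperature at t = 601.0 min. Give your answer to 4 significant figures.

43.61 °C

M c_p dT/dt = ṁ c_p (T_in − T) + Q̇.
τ = M/ṁ = 564.914 min; T_ss = T_in + Q̇/(ṁ c_p) = 38.80 + 88.35/(3.728·3.171) = 46.2737 °C.
This is linear first-order; T(t) = T_ss + (T₀ − T_ss) e^(−t/τ).
T(601.0) = 46.2737 + (-7.71368)·e^(−601.0/564.914) = 46.2737 + (-7.71368)·0.345115 = 43.6116 °C.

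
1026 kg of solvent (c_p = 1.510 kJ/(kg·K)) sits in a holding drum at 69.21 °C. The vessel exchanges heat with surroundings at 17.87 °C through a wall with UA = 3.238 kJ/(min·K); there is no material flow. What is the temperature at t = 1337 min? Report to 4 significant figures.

M c_p dT/dt = −UA(T − T_amb).
dT/dt = (T_ss − T)/τ with T_ss = T_amb = 17.8700 °C, τ = M c_p/UA = 1026·1.510/3.238 = 478.462 min.
T approaches T_ss exponentially: T(t) = T_ss + (T₀ − T_ss) e^(−t/τ).
T(1337) = 17.8700 + (51.3400)·0.0611534 = 21.0096 °C.

21.01 °C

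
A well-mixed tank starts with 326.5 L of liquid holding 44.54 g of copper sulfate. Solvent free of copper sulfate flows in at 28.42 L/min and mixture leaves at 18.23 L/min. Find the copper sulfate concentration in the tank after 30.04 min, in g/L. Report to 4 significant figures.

0.02156 g/L

Let m(t) be the amount of copper sulfate. Volume: V(t) = V₀ + (Q_in − Q_out) t = 326.5 + 10.1900 t; V(30.04) = 632.608 L.
No copper sulfate enters, so dm/dt = −Q_out · (m/V).
Separate: dm/m = −Q_out dt/V(t) ⇒ ln(m/m₀) = −(Q_out/(Q_in−Q_out)) ln(V/V₀).
m = m₀ (V₀/V)^(Q_out/(Q_in−Q_out)) = 44.54 × (326.5/632.608)^(1.78901) = 13.6413 g.
C = m/V = 13.6413/632.608 = 0.0215636 g/L.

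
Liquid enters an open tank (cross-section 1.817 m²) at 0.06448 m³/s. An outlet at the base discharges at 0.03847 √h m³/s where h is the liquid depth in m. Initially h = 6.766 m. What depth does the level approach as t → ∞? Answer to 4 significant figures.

2.809 m

A dh/dt = Q_in − 0.03847 √h. Steady state requires inflow = outflow:
Q_in = 0.03847 √h_ss ⇒ √h_ss = 0.06448/0.03847 = 1.67611.
h_ss = 1.67611² = 2.80935 m. (Since h₀ = 6.766 m > h_ss, the level will fall toward this value.)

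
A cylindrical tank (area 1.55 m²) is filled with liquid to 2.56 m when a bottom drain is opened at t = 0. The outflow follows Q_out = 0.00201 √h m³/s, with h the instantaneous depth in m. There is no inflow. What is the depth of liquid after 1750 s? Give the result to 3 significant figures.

0.217 m

With no inflow, A dh/dt = −0.00201 √h.
Separate and integrate: 2(√h − √h₀) = −(0.00201/A) t.
√h = √2.56 − 0.00201·1750/(2·1.55) = 1.6000 − 1.1347 = 0.46532.
h = 0.46532² = 0.21653 m.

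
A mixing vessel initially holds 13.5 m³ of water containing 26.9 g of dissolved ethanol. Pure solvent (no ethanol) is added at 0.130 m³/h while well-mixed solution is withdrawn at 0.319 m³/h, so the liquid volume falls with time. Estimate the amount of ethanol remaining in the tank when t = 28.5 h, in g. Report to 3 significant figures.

Let m(t) be the amount of ethanol. Volume: V(t) = V₀ + (Q_in − Q_out) t = 13.5 − 0.18900 t; V(28.5) = 8.1135 m³.
No ethanol enters, so dm/dt = −Q_out · (m/V).
Separate: dm/m = −Q_out dt/V(t) ⇒ ln(m/m₀) = −(Q_out/(Q_in−Q_out)) ln(V/V₀).
m = m₀ (V₀/V)^(Q_out/(Q_in−Q_out)) = 26.9 × (13.5/8.1135)^(-1.6878) = 11.390 g.

11.4 g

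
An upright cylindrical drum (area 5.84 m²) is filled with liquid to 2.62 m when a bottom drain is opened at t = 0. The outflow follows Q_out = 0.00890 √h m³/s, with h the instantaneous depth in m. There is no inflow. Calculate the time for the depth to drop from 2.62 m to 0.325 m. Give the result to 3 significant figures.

1380 s

Unsteady balance on liquid volume: A dh/dt = −0.00890 √h.
Separate and integrate: 2(√h − √h₀) = −(0.00890/A) t.
t = 2A(√h₀ − √h)/0.00890 = 2·5.84·(√2.62 − √0.325)/0.00890
  = 11.680 × (1.6186 − 0.57009) / 0.00890 = 1376.1 s.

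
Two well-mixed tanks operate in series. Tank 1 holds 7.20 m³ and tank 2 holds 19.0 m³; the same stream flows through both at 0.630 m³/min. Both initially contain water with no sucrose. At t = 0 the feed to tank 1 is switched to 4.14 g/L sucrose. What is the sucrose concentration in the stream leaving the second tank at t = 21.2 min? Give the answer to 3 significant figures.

1.23 g/L

Each tank obeys Vᵢ dCᵢ/dt = Q(Cᵢ₋₁ − Cᵢ), so τᵢ = Vᵢ/Q.
τ₁ = 7.20/0.630 = 11.429 min; τ₂ = 19.0/0.630 = 30.159 min.
Tank 1: C₁ = C_in(1 − e^(−t/τ₁)). Tank 2 (τ₁ ≠ τ₂): C₂ = C_in[1 − (τ₁ e^(−t/τ₁) − τ₂ e^(−t/τ₂))/(τ₁ − τ₂)].
At t = 21.2: e^(−t/τ₁) = 0.15645, e^(−t/τ₂) = 0.49512.
C₂ = 4.14·[1 − (11.429·0.15645 − 30.159·0.49512)/(-18.730)] = 4.14·0.29823 = 1.2347 g/L.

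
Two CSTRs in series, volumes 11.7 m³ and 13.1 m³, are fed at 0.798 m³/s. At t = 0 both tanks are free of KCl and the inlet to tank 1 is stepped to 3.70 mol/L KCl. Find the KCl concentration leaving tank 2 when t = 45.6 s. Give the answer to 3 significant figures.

2.93 mol/L

Time constants: τᵢ = Vᵢ/Q for each well-mixed tank.
τ₁ = 11.7/0.798 = 14.662 s; τ₂ = 13.1/0.798 = 16.416 s.
Solving the cascade with C₁(0)=C₂(0)=0 gives C₂(t) = C_in[1 − (τ₁ e^(−t/τ₁) − τ₂ e^(−t/τ₂))/(τ₁ − τ₂)].
At t = 45.6: e^(−t/τ₁) = 0.044594, e^(−t/τ₂) = 0.062177.
C₂ = 3.70·[1 − (14.662·0.044594 − 16.416·0.062177)/(-1.7544)] = 3.70·0.79088 = 2.9263 mol/L.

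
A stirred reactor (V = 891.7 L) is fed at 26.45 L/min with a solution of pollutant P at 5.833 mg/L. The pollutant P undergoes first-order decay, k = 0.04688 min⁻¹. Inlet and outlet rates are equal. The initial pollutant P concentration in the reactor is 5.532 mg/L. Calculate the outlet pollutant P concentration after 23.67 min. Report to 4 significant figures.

Accumulation = in − out − consumed: V dC/dt = Q C_in − Q C − k V C.
This is linear with rate a = Q/V + k = 0.0765424 min⁻¹.
C_ss = Q C_in/(Q + kV) = 2.26046 mg/L; C(t) = C_ss + (C₀ − C_ss) e^(−a t).
C(23.67) = 2.26046 + (3.27154)·e^(−0.0765424·23.67) = 2.26046 + (3.27154)·0.163366 = 2.79492 mg/L.

2.795 mg/L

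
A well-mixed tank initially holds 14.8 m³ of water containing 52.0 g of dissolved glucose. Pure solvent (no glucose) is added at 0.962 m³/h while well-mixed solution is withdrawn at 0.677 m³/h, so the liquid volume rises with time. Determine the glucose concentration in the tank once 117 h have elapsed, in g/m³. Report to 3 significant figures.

0.0655 g/m³

Let m(t) be the amount of glucose. Volume: V(t) = V₀ + (Q_in − Q_out) t = 14.8 + 0.28500 t; V(117) = 48.145 m³.
Species balance (pure solvent in): dm/dt = −Q_out · m/V(t).
dm/m = −Q_out dt/(V₀ + 0.28500 t); integrating gives ln(m/m₀) = −(Q_out/(Q_in−Q_out)) ln(V/V₀).
m = m₀ (V₀/V)^(Q_out/(Q_in−Q_out)) = 52.0 × (14.8/48.145)^(2.3754) = 3.1557 g.
C = m/V = 3.1557/48.145 = 0.065545 g/m³.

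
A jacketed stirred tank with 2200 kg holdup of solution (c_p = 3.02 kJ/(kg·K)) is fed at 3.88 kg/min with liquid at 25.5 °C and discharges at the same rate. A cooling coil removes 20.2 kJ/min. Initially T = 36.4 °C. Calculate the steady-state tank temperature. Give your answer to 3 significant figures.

23.8 °C

First-law balance (no shaft work): M c_p dT/dt = ṁ c_p (T_in − T) − 20.2.
At steady state dT/dt = 0 ⇒ T_ss = T_in − Q̇/(ṁ c_p) = 25.5 − 20.2/(3.88·3.02) = 23.776 °C.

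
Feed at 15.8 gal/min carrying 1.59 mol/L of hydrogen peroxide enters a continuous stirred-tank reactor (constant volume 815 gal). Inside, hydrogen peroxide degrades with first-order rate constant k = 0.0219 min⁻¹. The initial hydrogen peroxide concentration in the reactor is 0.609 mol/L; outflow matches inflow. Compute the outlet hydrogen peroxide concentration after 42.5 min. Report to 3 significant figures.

Accumulation = in − out − consumed: V dC/dt = Q C_in − Q C − k V C.
This is linear with rate a = Q/V + k = 0.041287 min⁻¹.
C_ss = Q C_in/(Q + kV) = 0.74660 mol/L; C(t) = C_ss + (C₀ − C_ss) e^(−a t).
C(42.5) = 0.74660 + (-0.13760)·e^(−0.041287·42.5) = 0.74660 + (-0.13760)·0.17296 = 0.72280 mol/L.

0.723 mol/L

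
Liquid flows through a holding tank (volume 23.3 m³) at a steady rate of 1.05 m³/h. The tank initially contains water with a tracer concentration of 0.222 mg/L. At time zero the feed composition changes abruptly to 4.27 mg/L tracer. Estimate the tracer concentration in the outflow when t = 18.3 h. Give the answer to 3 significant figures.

Accumulation = in − out for the solute gives V dC/dt = Q(C_in − C).
Time constant τ = V/Q = 23.3/1.05 = 22.190 h.
This is linear first-order; C(t) = C_in + (C₀ − C_in) e^(−t/τ).
C(18.3) = 4.27 + (0.222 − 4.27)·e^(−18.3/22.190) = 4.27 + (-4.0480)·0.43838 = 2.4955 mg/L.

2.50 mg/L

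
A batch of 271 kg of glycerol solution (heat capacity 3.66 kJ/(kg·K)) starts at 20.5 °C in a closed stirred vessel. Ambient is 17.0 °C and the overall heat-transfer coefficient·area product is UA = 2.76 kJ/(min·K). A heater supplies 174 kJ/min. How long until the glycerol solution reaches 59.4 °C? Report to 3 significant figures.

M c_p dT/dt = −UA(T − T_amb) + Q̇.
τ = M c_p/UA = 359.37 min; T_ss = T_amb + Q̇/UA = 17.0 + 174/2.76 = 80.043 °C.
T(t) = T_ss + (T₀ − T_ss)e^(−t/τ); set T = 59.4:
t = −τ ln[(T − T_ss)/(T₀ − T_ss)] = −359.37 · ln(0.34670) = 380.68 min.

381 min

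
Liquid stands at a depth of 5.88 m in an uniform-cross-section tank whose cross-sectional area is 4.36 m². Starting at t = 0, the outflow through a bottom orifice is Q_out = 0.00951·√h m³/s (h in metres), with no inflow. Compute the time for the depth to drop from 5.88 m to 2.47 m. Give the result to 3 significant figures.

782 s

A dh/dt = −Q_out = −0.00951 √h.
Separate and integrate: 2(√h − √h₀) = −(0.00951/A) t.
t = 2A(√h₀ − √h)/0.00951 = 2·4.36·(√5.88 − √2.47)/0.00951
  = 8.7200 × (2.4249 − 1.5716) / 0.00951 = 782.37 s.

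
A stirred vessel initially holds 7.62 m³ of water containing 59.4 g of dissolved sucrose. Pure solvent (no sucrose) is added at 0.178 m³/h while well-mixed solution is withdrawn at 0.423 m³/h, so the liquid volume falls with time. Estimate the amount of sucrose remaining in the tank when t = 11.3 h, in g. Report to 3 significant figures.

27.2 g

Total volume: dV/dt = Q_in − Q_out = -0.24500 m³/h, so V(t) = 7.62 − 0.24500 t and V(11.3) = 4.8515 m³.
No sucrose enters, so dm/dt = −Q_out · (m/V).
Separate: dm/m = −Q_out dt/V(t) ⇒ ln(m/m₀) = −(Q_out/(Q_in−Q_out)) ln(V/V₀).
m = m₀ (V₀/V)^(Q_out/(Q_in−Q_out)) = 59.4 × (7.62/4.8515)^(-1.7265) = 27.243 g.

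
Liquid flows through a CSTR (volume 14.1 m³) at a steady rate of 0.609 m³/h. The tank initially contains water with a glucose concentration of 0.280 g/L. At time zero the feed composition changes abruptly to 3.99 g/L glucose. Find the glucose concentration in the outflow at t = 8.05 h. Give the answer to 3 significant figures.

Mass balance on the solute (V constant): V dC/dt = Q(C_in − C).
Time constant τ = V/Q = 14.1/0.609 = 23.153 h.
This is linear first-order; C(t) = C_in + (C₀ − C_in) e^(−t/τ).
C(8.05) = 3.99 + (0.280 − 3.99)·e^(−8.05/23.153) = 3.99 + (-3.7100)·0.70632 = 1.3696 g/L.

1.37 g/L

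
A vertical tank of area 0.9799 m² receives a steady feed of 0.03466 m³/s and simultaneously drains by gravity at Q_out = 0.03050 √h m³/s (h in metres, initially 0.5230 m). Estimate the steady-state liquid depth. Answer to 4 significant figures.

Level balance: A dh/dt = 0.03466 − 0.03050 √h. Setting dh/dt = 0:
Q_in = 0.03050 √h_ss ⇒ √h_ss = 0.03466/0.03050 = 1.13639.
h_ss = 1.13639² = 1.29139 m. (Since h₀ = 0.5230 m < h_ss, the level will rise toward this value.)

1.291 m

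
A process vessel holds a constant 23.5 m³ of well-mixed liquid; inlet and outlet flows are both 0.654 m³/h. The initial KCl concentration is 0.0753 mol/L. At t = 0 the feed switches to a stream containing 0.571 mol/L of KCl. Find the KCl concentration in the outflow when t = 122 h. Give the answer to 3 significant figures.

Mass balance on the solute (V constant): V dC/dt = Q(C_in − C).
Rewrite as dC/dt + C/τ = C_in/τ, τ = V/Q = 35.933 h.
Solution: C(t) = C_in + (C₀ − C_in) e^(−t/τ).
C(122) = 0.571 + (0.0753 − 0.571)·e^(−122/35.933) = 0.571 + (-0.49570)·0.033533 = 0.55438 mol/L.

0.554 mol/L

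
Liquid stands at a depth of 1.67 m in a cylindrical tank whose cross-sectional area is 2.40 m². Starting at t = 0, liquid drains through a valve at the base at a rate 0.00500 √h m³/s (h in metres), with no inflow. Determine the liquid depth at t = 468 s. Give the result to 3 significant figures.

0.648 m

A dh/dt = −Q_out = −0.00500 √h.
∫ h^(−1/2) dh = −(0.00500/A) ∫ dt, giving 2√h = 2√h₀ − (0.00500/A) t.
√h = √1.67 − 0.00500·468/(2·2.40) = 1.2923 − 0.48750 = 0.80478.
h = 0.80478² = 0.64768 m.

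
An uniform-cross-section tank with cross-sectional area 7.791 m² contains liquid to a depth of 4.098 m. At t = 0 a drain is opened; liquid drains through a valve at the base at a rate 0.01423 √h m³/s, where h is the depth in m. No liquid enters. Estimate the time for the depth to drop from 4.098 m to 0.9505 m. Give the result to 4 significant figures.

Mass balance (ρ constant): A dh/dt = −0.01423 √h.
This is separable: 2 d(√h)/dt = −0.01423/A, so √h = √h₀ − (0.01423/(2A)) t.
t = 2A(√h₀ − √h)/0.01423 = 2·7.791·(√4.098 − √0.9505)/0.01423
  = 15.5820 × (2.02435 − 0.974936) / 0.01423 = 1149.12 s.

1149 s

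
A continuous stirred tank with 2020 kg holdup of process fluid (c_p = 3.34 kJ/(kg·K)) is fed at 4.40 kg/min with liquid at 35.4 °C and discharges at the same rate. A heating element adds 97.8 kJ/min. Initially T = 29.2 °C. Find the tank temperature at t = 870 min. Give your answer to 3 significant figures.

First-law balance (no shaft work): M c_p dT/dt = ṁ c_p (T_in − T) + 97.8.
τ = M/ṁ = 459.09 min; T_ss = T_in + Q̇/(ṁ c_p) = 35.4 + 97.8/(4.40·3.34) = 42.055 °C.
Solution: T(t) = T_ss + (T₀ − T_ss) e^(−t/τ).
T(870) = 42.055 + (-12.855)·e^(−870/459.09) = 42.055 + (-12.855)·0.15031 = 40.123 °C.

40.1 °C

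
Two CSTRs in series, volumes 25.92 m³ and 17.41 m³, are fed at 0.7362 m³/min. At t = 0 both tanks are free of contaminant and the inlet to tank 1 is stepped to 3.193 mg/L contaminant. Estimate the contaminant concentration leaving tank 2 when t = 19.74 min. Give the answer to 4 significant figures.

Time constants: τᵢ = Vᵢ/Q for each well-mixed tank.
τ₁ = 25.92/0.7362 = 35.2078 min; τ₂ = 17.41/0.7362 = 23.6485 min.
Solving the cascade with C₁(0)=C₂(0)=0 gives C₂(t) = C_in[1 − (τ₁ e^(−t/τ₁) − τ₂ e^(−t/τ₂))/(τ₁ − τ₂)].
At t = 19.74: e^(−t/τ₁) = 0.570826, e^(−t/τ₂) = 0.433993.
C₂ = 3.193·[1 − (35.2078·0.570826 − 23.6485·0.433993)/(11.5594)] = 3.193·0.149237 = 0.476515 mg/L.

0.4765 mg/L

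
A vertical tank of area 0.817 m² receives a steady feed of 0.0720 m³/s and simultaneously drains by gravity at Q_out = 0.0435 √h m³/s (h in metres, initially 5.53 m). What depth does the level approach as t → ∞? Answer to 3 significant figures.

2.74 m

Volume balance on the tank: A dh/dt = Q_in − 0.0435 √h. At steady state dh/dt = 0:
Q_in = 0.0435 √h_ss ⇒ √h_ss = 0.0720/0.0435 = 1.6552.
h_ss = 1.6552² = 2.7396 m. (Since h₀ = 5.53 m > h_ss, the level will fall toward this value.)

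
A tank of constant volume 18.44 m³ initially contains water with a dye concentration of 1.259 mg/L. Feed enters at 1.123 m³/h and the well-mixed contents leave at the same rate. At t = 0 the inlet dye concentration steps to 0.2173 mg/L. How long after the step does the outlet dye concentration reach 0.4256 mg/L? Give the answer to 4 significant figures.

26.43 h

Accumulation = in − out for the solute gives V dC/dt = Q(C_in − C), so τ = V/Q = 16.4203 h.
C(t) = C_in + (C₀ − C_in) e^(−t/τ). Set C = 0.4256 and solve for t:
e^(−t/τ) = (C − C_in)/(C₀ − C_in) = (0.4256 − 0.2173)/(1.259 − 0.2173) = 0.199962
t = −τ ln(…) = 16.4203 × 1.60963 = 26.4306 h.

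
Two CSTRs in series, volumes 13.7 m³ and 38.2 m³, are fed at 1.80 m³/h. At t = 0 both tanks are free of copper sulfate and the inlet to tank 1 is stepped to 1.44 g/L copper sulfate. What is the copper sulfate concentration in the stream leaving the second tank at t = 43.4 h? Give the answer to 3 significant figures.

1.15 g/L

Species balance on tank i: dCᵢ/dt = (Cᵢ₋₁ − Cᵢ)/τᵢ with τᵢ = Vᵢ/Q.
τ₁ = 13.7/1.80 = 7.6111 h; τ₂ = 38.2/1.80 = 21.222 h.
Tank 1: C₁ = C_in(1 − e^(−t/τ₁)). Tank 2 (τ₁ ≠ τ₂): C₂ = C_in[1 − (τ₁ e^(−t/τ₁) − τ₂ e^(−t/τ₂))/(τ₁ − τ₂)].
At t = 43.4: e^(−t/τ₁) = 0.0033386, e^(−t/τ₂) = 0.12938.
C₂ = 1.44·[1 − (7.6111·0.0033386 − 21.222·0.12938)/(-13.611)] = 1.44·0.80014 = 1.1522 g/L.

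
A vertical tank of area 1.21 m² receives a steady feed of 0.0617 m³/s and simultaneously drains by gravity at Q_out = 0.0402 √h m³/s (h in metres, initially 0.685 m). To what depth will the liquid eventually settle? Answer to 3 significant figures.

A dh/dt = Q_in − 0.0402 √h. Steady state requires inflow = outflow:
Q_in = 0.0402 √h_ss ⇒ √h_ss = 0.0617/0.0402 = 1.5348.
h_ss = 1.5348² = 2.3557 m. (Since h₀ = 0.685 m < h_ss, the level will rise toward this value.)

2.36 m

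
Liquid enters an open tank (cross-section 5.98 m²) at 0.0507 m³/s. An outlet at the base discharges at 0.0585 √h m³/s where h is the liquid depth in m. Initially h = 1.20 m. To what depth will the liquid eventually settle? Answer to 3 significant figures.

Accumulation of liquid (constant cross-section A): A dh/dt = Q_in − 0.0585 √h. At steady state dh/dt = 0:
Q_in = 0.0585 √h_ss ⇒ √h_ss = 0.0507/0.0585 = 0.86667.
h_ss = 0.86667² = 0.75111 m. (Since h₀ = 1.20 m > h_ss, the level will fall toward this value.)

0.751 m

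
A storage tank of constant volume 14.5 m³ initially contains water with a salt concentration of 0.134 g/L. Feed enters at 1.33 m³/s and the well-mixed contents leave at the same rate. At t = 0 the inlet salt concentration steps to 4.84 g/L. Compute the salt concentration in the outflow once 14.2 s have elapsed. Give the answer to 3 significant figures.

Transient balance on the dissolved component: V dC/dt = Q(C_in − C).
Rewrite as dC/dt + C/τ = C_in/τ, τ = V/Q = 10.902 s.
Solution: C(t) = C_in + (C₀ − C_in) e^(−t/τ).
C(14.2) = 4.84 + (0.134 − 4.84)·e^(−14.2/10.902) = 4.84 + (-4.7060)·0.27186 = 3.5606 g/L.

3.56 g/L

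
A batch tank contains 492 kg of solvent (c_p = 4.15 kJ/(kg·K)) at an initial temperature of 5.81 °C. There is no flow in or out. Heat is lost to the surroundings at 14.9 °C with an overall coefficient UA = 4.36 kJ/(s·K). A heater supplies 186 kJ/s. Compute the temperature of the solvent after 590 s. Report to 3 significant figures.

42.9 °C

Unsteady energy balance on the tank contents: M c_p dT/dt = −UA(T − T_amb) + Q̇.
dT/dt = (T_ss − T)/τ with T_ss = T_amb + Q̇/UA = 14.9 + 186/4.36 = 57.561 °C, τ = M c_p/UA = 492·4.15/4.36 = 468.30 s.
This is linear first-order; T(t) = T_ss + (T₀ − T_ss) e^(−t/τ).
T(590) = 57.561 + (-51.751)·0.28369 = 42.879 °C.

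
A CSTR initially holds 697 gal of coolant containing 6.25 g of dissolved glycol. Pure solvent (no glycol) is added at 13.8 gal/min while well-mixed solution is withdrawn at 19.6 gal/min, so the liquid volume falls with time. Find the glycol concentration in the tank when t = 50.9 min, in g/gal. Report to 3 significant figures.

Total volume: dV/dt = Q_in − Q_out = -5.8000 gal/min, so V(t) = 697 − 5.8000 t and V(50.9) = 401.78 gal.
Solute balance: dm/dt = 0 − Q_out C = −Q_out m/V(t).
dm/m = −Q_out dt/(V₀ − 5.8000 t); integrating gives ln(m/m₀) = −(Q_out/(Q_in−Q_out)) ln(V/V₀).
m = m₀ (V₀/V)^(Q_out/(Q_in−Q_out)) = 6.25 × (697/401.78)^(-3.3793) = 0.97140 g.
C = m/V = 0.97140/401.78 = 0.0024177 g/gal.

0.00242 g/gal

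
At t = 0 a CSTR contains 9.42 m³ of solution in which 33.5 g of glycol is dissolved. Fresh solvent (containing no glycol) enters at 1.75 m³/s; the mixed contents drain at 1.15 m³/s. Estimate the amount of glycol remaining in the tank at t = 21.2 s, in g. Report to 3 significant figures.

Let m(t) be the amount of glycol. Volume: V(t) = V₀ + (Q_in − Q_out) t = 9.42 + 0.60000 t; V(21.2) = 22.140 m³.
Solute balance: dm/dt = 0 − Q_out C = −Q_out m/V(t).
Separate: dm/m = −Q_out dt/V(t) ⇒ ln(m/m₀) = −(Q_out/(Q_in−Q_out)) ln(V/V₀).
m = m₀ (V₀/V)^(Q_out/(Q_in−Q_out)) = 33.5 × (9.42/22.140)^(1.9167) = 6.5121 g.

6.51 g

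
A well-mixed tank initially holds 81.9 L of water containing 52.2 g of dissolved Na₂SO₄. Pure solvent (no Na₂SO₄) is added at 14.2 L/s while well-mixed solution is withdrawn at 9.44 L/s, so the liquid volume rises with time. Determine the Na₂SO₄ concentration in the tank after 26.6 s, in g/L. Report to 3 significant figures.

Let m(t) be the amount of Na₂SO₄. Volume: V(t) = V₀ + (Q_in − Q_out) t = 81.9 + 4.7600 t; V(26.6) = 208.52 L.
No Na₂SO₄ enters, so dm/dt = −Q_out · (m/V).
dm/m = −Q_out dt/(V₀ + 4.7600 t); integrating gives ln(m/m₀) = −(Q_out/(Q_in−Q_out)) ln(V/V₀).
m = m₀ (V₀/V)^(Q_out/(Q_in−Q_out)) = 52.2 × (81.9/208.52)^(1.9832) = 8.1805 g.
C = m/V = 8.1805/208.52 = 0.039232 g/L.

0.0392 g/L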